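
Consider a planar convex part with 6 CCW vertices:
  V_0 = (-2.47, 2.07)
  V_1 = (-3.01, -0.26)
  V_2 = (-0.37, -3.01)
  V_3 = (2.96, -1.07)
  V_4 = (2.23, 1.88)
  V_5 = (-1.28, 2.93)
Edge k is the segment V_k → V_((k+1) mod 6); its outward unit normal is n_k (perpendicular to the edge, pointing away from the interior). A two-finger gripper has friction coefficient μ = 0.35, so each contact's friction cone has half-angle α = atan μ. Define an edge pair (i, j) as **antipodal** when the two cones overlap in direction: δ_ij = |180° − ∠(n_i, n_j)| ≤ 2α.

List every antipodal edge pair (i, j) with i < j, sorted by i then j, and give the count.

count = 4; pairs: (0,3), (1,3), (1,4), (2,5)

α = atan 0.35 = 19.29°;  2α = 38.58°
n_0 = (-0.9742, +0.2258)
n_1 = (-0.7214, -0.6925)
n_2 = (+0.5034, -0.8641)
n_3 = (+0.9707, +0.2402)
n_4 = (+0.2866, +0.9581)
n_5 = (-0.5857, +0.8105)
  (0,1): δ = 123.12°  ·
  (0,2): δ = 46.73°  ·
  (0,3): δ = 26.95°  ✓
  (0,4): δ = 86.39°  ·
  (0,5): δ = 138.90°  ·
  (1,2): δ = 103.61°  ·
  (1,3): δ = 29.93°  ✓
  (1,4): δ = 29.51°  ✓
  (1,5): δ = 82.02°  ·
  (2,3): δ = 106.33°  ·
  (2,4): δ = 46.88°  ·
  (2,5): δ = 5.63°  ✓
  (3,4): δ = 120.55°  ·
  (3,5): δ = 68.04°  ·
  (4,5): δ = 127.49°  ·
antipodal pairs: 4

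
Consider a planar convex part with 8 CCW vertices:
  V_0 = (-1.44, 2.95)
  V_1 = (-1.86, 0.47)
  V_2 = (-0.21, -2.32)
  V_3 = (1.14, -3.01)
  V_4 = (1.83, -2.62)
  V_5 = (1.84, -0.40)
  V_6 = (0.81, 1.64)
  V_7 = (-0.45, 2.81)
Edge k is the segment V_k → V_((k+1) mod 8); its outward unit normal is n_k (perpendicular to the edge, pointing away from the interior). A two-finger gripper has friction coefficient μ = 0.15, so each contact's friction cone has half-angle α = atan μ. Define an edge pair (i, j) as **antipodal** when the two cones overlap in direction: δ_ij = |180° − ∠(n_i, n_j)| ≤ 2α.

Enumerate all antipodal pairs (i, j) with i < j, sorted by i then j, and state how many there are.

count = 4; pairs: (0,4), (1,5), (1,6), (2,6)

α = atan 0.15 = 8.53°;  2α = 17.06°
n_0 = (-0.9860, +0.1670)
n_1 = (-0.8607, -0.5090)
n_2 = (-0.4551, -0.8904)
n_3 = (+0.4921, -0.8706)
n_4 = (+1.0000, -0.0045)
n_5 = (+0.8927, +0.4507)
n_6 = (+0.6805, +0.7328)
n_7 = (+0.1400, +0.9901)
  (0,1): δ = 139.79°  ·
  (0,2): δ = 107.46°  ·
  (0,3): δ = 50.91°  ·
  (0,4): δ = 9.35°  ✓
  (0,5): δ = 36.40°  ·
  (0,6): δ = 56.73°  ·
  (0,7): δ = 91.56°  ·
  (1,2): δ = 147.67°  ·
  (1,3): δ = 91.12°  ·
  (1,4): δ = 30.86°  ·
  (1,5): δ = 3.81°  ✓
  (1,6): δ = 16.52°  ✓
  (1,7): δ = 51.35°  ·
  (2,3): δ = 123.45°  ·
  (2,4): δ = 63.19°  ·
  (2,5): δ = 36.14°  ·
  (2,6): δ = 15.81°  ✓
  (2,7): δ = 19.02°  ·
  (3,4): δ = 119.73°  ·
  (3,5): δ = 92.69°  ·
  (3,6): δ = 72.35°  ·
  (3,7): δ = 37.52°  ·
  (4,5): δ = 152.95°  ·
  (4,6): δ = 132.62°  ·
  (4,7): δ = 97.79°  ·
  (5,6): δ = 159.67°  ·
  (5,7): δ = 124.84°  ·
  (6,7): δ = 145.17°  ·
antipodal pairs: 4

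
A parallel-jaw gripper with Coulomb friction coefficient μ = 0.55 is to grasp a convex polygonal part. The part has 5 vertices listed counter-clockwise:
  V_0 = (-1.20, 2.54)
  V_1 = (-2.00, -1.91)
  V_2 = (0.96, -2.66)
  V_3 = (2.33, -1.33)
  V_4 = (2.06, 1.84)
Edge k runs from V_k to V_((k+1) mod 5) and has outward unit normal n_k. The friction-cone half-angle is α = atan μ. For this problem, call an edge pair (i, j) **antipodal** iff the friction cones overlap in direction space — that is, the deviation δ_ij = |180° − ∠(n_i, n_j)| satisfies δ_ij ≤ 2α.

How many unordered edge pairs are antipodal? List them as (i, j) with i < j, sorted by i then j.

count = 4; pairs: (0,2), (0,3), (1,4), (2,4)

α = atan 0.55 = 28.81°;  2α = 57.62°
n_0 = (-0.9842, +0.1769)
n_1 = (-0.2456, -0.9694)
n_2 = (+0.6966, -0.7175)
n_3 = (+0.9964, +0.0849)
n_4 = (+0.2099, +0.9777)
  (0,1): δ = 94.03°  ·
  (0,2): δ = 35.66°  ✓
  (0,3): δ = 15.06°  ✓
  (0,4): δ = 88.07°  ·
  (1,2): δ = 121.63°  ·
  (1,3): δ = 70.91°  ·
  (1,4): δ = 2.10°  ✓
  (2,3): δ = 129.28°  ·
  (2,4): δ = 56.27°  ✓
  (3,4): δ = 106.99°  ·
antipodal pairs: 4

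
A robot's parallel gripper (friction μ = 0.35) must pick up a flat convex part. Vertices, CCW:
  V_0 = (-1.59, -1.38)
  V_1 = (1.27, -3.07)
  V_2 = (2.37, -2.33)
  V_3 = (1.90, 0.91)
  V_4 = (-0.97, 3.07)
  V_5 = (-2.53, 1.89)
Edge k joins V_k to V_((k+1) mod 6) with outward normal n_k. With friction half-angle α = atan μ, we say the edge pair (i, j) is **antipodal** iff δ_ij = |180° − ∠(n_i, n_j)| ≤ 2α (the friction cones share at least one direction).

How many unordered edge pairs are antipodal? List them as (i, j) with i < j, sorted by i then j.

α = atan 0.35 = 19.29°;  2α = 38.58°
n_0 = (-0.5087, -0.8609)
n_1 = (+0.5582, -0.8297)
n_2 = (+0.9896, +0.1436)
n_3 = (+0.6013, +0.7990)
n_4 = (-0.6033, +0.7975)
n_5 = (-0.9611, -0.2763)
  (0,1): δ = 115.49°  ·
  (0,2): δ = 51.17°  ·
  (0,3): δ = 6.39°  ✓
  (0,4): δ = 67.68°  ·
  (0,5): δ = 136.62°  ·
  (1,2): δ = 115.68°  ·
  (1,3): δ = 70.90°  ·
  (1,4): δ = 3.17°  ✓
  (1,5): δ = 72.11°  ·
  (2,3): δ = 135.22°  ·
  (2,4): δ = 61.15°  ·
  (2,5): δ = 7.78°  ✓
  (3,4): δ = 105.93°  ·
  (3,5): δ = 37.00°  ✓
  (4,5): δ = 111.07°  ·
antipodal pairs: 4

count = 4; pairs: (0,3), (1,4), (2,5), (3,5)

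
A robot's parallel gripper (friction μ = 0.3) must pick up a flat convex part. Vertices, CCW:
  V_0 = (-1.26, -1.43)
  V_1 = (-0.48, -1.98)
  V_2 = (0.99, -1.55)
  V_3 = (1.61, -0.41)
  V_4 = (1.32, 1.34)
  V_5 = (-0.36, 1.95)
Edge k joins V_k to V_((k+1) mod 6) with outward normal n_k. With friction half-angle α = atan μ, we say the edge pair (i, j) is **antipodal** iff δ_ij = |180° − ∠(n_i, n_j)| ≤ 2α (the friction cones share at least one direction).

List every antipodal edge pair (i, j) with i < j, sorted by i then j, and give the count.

count = 3; pairs: (0,4), (2,5), (3,5)

α = atan 0.3 = 16.70°;  2α = 33.40°
n_0 = (-0.5763, -0.8173)
n_1 = (+0.2808, -0.9598)
n_2 = (+0.8785, -0.4778)
n_3 = (+0.9865, +0.1635)
n_4 = (+0.3413, +0.9400)
n_5 = (-0.9663, +0.2573)
  (0,1): δ = 128.51°  ·
  (0,2): δ = 83.35°  ·
  (0,3): δ = 45.40°  ·
  (0,4): δ = 15.23°  ✓
  (0,5): δ = 110.28°  ·
  (1,2): δ = 134.85°  ·
  (1,3): δ = 96.90°  ·
  (1,4): δ = 36.26°  ·
  (1,5): δ = 58.78°  ·
  (2,3): δ = 142.05°  ·
  (2,4): δ = 81.42°  ·
  (2,5): δ = 13.63°  ✓
  (3,4): δ = 119.36°  ·
  (3,5): δ = 24.32°  ✓
  (4,5): δ = 84.95°  ·
antipodal pairs: 3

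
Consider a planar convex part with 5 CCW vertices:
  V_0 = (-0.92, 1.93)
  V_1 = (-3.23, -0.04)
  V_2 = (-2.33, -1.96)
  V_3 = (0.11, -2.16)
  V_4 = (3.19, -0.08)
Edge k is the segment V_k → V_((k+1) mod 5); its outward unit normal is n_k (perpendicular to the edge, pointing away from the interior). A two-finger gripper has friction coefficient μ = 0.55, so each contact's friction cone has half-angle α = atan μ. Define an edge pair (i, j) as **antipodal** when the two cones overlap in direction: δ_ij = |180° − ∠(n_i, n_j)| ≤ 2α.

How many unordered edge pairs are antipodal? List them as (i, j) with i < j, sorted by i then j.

count = 4; pairs: (0,2), (0,3), (1,4), (2,4)

α = atan 0.55 = 28.81°;  2α = 57.62°
n_0 = (-0.6489, +0.7609)
n_1 = (-0.9055, -0.4244)
n_2 = (-0.0817, -0.9967)
n_3 = (+0.5597, -0.8287)
n_4 = (+0.4393, +0.8983)
  (0,1): δ = 105.34°  ·
  (0,2): δ = 45.14°  ✓
  (0,3): δ = 6.43°  ✓
  (0,4): δ = 113.48°  ·
  (1,2): δ = 119.80°  ·
  (1,3): δ = 81.08°  ·
  (1,4): δ = 38.82°  ✓
  (2,3): δ = 141.28°  ·
  (2,4): δ = 21.38°  ✓
  (3,4): δ = 60.09°  ·
antipodal pairs: 4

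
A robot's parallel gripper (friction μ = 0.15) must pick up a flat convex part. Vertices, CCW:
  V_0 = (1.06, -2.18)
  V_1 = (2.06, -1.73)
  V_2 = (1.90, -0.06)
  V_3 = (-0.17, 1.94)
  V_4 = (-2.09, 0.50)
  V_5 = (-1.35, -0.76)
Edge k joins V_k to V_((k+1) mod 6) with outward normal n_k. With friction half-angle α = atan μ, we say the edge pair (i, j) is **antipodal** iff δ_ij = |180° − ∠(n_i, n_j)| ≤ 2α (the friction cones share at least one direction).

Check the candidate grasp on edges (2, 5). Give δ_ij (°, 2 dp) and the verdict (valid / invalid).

δ = 13.51°, valid

α = atan 0.15 = 8.53°;  2α = 17.06°
edge 2: e_2 = (-2.07, +2.00);  n_2 = (+0.6948, +0.7192)
edge 5: e_5 = (+2.41, -1.42);  n_5 = (-0.5076, -0.8616)
∠(n_2, n_5) = 166.49°
δ = |180° − 166.49°| = 13.51°
13.51° ≤ 2α = 17.06°  →  valid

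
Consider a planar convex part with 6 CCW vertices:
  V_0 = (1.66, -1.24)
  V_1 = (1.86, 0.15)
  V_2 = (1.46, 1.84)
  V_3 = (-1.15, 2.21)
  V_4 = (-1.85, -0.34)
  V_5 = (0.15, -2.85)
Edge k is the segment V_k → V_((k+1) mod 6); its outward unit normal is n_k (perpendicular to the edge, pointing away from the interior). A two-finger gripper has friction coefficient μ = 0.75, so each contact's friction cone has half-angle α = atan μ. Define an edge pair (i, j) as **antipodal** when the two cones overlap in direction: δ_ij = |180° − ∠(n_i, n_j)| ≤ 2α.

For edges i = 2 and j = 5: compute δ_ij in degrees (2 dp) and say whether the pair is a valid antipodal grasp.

δ = 54.90°, valid

α = atan 0.75 = 36.87°;  2α = 73.74°
edge 2: e_2 = (-2.61, +0.37);  n_2 = (+0.1404, +0.9901)
edge 5: e_5 = (+1.51, +1.61);  n_5 = (+0.7294, -0.6841)
∠(n_2, n_5) = 125.10°
δ = |180° − 125.10°| = 54.90°
54.90° ≤ 2α = 73.74°  →  valid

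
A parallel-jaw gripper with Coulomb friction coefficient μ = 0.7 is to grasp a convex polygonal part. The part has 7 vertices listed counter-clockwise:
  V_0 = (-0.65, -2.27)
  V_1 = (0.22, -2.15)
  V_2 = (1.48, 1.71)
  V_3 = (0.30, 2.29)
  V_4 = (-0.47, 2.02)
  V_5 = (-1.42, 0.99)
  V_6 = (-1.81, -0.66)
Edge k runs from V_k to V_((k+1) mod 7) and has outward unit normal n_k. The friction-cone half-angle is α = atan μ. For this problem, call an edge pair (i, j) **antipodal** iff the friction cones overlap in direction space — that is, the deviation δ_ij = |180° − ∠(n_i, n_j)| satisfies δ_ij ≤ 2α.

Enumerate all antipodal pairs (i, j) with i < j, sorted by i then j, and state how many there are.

α = atan 0.7 = 34.99°;  2α = 69.98°
n_0 = (+0.1366, -0.9906)
n_1 = (+0.9506, -0.3103)
n_2 = (+0.4411, +0.8974)
n_3 = (-0.3309, +0.9437)
n_4 = (-0.7351, +0.6780)
n_5 = (-0.9732, +0.2300)
n_6 = (-0.8113, -0.5846)
  (0,1): δ = 115.93°  ·
  (0,2): δ = 34.03°  ✓
  (0,3): δ = 11.47°  ✓
  (0,4): δ = 39.46°  ✓
  (0,5): δ = 68.85°  ✓
  (0,6): δ = 117.92°  ·
  (1,2): δ = 98.10°  ·
  (1,3): δ = 52.60°  ✓
  (1,4): δ = 24.61°  ✓
  (1,5): δ = 4.78°  ✓
  (1,6): δ = 53.85°  ✓
  (2,3): δ = 134.50°  ·
  (2,4): δ = 106.51°  ·
  (2,5): δ = 77.12°  ·
  (2,6): δ = 28.05°  ✓
  (3,4): δ = 152.01°  ·
  (3,5): δ = 122.62°  ·
  (3,6): δ = 73.55°  ·
  (4,5): δ = 150.61°  ·
  (4,6): δ = 101.54°  ·
  (5,6): δ = 130.93°  ·
antipodal pairs: 9

count = 9; pairs: (0,2), (0,3), (0,4), (0,5), (1,3), (1,4), (1,5), (1,6), (2,6)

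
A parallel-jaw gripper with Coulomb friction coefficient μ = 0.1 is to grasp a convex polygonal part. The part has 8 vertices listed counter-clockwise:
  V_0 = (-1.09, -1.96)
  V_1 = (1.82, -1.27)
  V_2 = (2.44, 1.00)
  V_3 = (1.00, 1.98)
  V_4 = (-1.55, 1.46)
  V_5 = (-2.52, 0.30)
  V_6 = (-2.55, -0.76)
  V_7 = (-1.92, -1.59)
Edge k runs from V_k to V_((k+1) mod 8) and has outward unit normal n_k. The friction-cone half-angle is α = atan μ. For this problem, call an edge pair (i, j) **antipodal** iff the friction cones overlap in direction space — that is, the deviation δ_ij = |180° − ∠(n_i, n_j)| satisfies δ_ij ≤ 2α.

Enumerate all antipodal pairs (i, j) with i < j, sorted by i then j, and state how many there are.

α = atan 0.1 = 5.71°;  2α = 11.42°
n_0 = (+0.2307, -0.9730)
n_1 = (+0.9647, -0.2635)
n_2 = (+0.5626, +0.8267)
n_3 = (-0.1998, +0.9798)
n_4 = (-0.7671, +0.6415)
n_5 = (-0.9996, +0.0283)
n_6 = (-0.7965, -0.6046)
n_7 = (-0.4072, -0.9134)
  (0,1): δ = 118.62°  ·
  (0,2): δ = 47.58°  ·
  (0,3): δ = 1.81°  ✓
  (0,4): δ = 36.76°  ·
  (0,5): δ = 75.04°  ·
  (0,6): δ = 113.86°  ·
  (0,7): δ = 142.63°  ·
  (1,2): δ = 108.96°  ·
  (1,3): δ = 63.20°  ·
  (1,4): δ = 24.63°  ·
  (1,5): δ = 13.66°  ·
  (1,6): δ = 52.48°  ·
  (1,7): δ = 81.25°  ·
  (2,3): δ = 134.24°  ·
  (2,4): δ = 95.67°  ·
  (2,5): δ = 57.38°  ·
  (2,6): δ = 18.56°  ·
  (2,7): δ = 10.21°  ✓
  (3,4): δ = 141.43°  ·
  (3,5): δ = 103.15°  ·
  (3,6): δ = 64.33°  ·
  (3,7): δ = 35.55°  ·
  (4,5): δ = 141.72°  ·
  (4,6): δ = 102.90°  ·
  (4,7): δ = 74.12°  ·
  (5,6): δ = 141.18°  ·
  (5,7): δ = 112.41°  ·
  (6,7): δ = 151.23°  ·
antipodal pairs: 2

count = 2; pairs: (0,3), (2,7)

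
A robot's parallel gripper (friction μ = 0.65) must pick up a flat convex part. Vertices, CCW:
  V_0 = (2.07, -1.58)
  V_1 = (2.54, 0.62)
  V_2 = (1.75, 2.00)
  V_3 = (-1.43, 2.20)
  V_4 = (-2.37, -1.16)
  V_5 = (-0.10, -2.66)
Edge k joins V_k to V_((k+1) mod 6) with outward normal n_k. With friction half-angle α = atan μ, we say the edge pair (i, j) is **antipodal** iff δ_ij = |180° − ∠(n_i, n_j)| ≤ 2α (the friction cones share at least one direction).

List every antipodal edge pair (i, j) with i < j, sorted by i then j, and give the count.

count = 6; pairs: (0,3), (1,3), (1,4), (2,4), (2,5), (3,5)

α = atan 0.65 = 33.02°;  2α = 66.05°
n_0 = (+0.9779, -0.2089)
n_1 = (+0.8679, +0.4968)
n_2 = (+0.0628, +0.9980)
n_3 = (-0.9630, +0.2694)
n_4 = (-0.5513, -0.8343)
n_5 = (+0.4456, -0.8953)
  (0,1): δ = 138.15°  ·
  (0,2): δ = 81.54°  ·
  (0,3): δ = 3.57°  ✓
  (0,4): δ = 68.60°  ·
  (0,5): δ = 128.52°  ·
  (1,2): δ = 123.39°  ·
  (1,3): δ = 45.42°  ✓
  (1,4): δ = 26.75°  ✓
  (1,5): δ = 86.67°  ·
  (2,3): δ = 102.03°  ·
  (2,4): δ = 29.86°  ✓
  (2,5): δ = 30.06°  ✓
  (3,4): δ = 107.83°  ·
  (3,5): δ = 47.91°  ✓
  (4,5): δ = 120.08°  ·
antipodal pairs: 6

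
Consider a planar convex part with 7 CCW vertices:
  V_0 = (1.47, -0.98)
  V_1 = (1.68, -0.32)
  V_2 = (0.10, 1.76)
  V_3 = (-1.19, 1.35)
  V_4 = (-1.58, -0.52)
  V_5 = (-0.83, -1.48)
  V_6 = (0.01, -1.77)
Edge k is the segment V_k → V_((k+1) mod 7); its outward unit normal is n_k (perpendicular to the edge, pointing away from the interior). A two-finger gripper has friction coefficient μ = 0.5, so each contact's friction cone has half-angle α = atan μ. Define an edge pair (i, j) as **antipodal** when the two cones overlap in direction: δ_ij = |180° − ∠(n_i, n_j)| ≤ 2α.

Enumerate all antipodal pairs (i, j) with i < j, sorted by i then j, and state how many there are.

count = 7; pairs: (0,3), (1,3), (1,4), (1,5), (2,5), (2,6), (3,6)

α = atan 0.5 = 26.57°;  2α = 53.13°
n_0 = (+0.9529, -0.3032)
n_1 = (+0.7963, +0.6049)
n_2 = (-0.3029, +0.9530)
n_3 = (-0.9789, +0.2042)
n_4 = (-0.7880, -0.6156)
n_5 = (-0.3263, -0.9453)
n_6 = (+0.4759, -0.8795)
  (0,1): δ = 125.13°  ·
  (0,2): δ = 54.72°  ·
  (0,3): δ = 5.87°  ✓
  (0,4): δ = 55.65°  ·
  (0,5): δ = 88.60°  ·
  (0,6): δ = 136.07°  ·
  (1,2): δ = 109.59°  ·
  (1,3): δ = 49.00°  ✓
  (1,4): δ = 0.78°  ✓
  (1,5): δ = 33.73°  ✓
  (1,6): δ = 81.20°  ·
  (2,3): δ = 119.41°  ·
  (2,4): δ = 69.63°  ·
  (2,5): δ = 36.68°  ✓
  (2,6): δ = 10.79°  ✓
  (3,4): δ = 130.22°  ·
  (3,5): δ = 97.27°  ·
  (3,6): δ = 49.80°  ✓
  (4,5): δ = 147.05°  ·
  (4,6): δ = 99.58°  ·
  (5,6): δ = 132.54°  ·
antipodal pairs: 7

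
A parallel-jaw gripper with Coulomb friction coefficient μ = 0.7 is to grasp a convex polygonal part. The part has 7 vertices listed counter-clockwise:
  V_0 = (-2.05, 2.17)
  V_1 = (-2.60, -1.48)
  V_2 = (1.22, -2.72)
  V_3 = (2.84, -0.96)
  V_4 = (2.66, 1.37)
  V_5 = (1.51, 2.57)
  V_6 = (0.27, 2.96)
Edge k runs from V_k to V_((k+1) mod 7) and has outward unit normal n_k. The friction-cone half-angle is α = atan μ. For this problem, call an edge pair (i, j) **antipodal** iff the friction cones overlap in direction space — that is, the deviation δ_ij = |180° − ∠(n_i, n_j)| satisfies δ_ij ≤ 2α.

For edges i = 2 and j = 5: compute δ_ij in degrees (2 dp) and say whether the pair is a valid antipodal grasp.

α = atan 0.7 = 34.99°;  2α = 69.98°
edge 2: e_2 = (+1.62, +1.76);  n_2 = (+0.7358, -0.6772)
edge 5: e_5 = (-1.24, +0.39);  n_5 = (+0.3000, +0.9539)
∠(n_2, n_5) = 115.17°
δ = |180° − 115.17°| = 64.83°
64.83° ≤ 2α = 69.98°  →  valid

δ = 64.83°, valid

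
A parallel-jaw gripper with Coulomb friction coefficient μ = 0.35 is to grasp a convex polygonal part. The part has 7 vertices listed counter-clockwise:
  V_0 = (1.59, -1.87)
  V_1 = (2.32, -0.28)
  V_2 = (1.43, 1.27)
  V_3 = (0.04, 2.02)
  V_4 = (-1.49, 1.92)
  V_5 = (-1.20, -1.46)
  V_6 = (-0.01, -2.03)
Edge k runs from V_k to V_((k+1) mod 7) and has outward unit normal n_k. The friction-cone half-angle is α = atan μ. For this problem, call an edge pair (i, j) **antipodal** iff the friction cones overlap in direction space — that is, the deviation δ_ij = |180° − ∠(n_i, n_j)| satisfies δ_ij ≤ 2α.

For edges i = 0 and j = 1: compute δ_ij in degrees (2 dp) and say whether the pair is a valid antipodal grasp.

δ = 125.48°, invalid

α = atan 0.35 = 19.29°;  2α = 38.58°
edge 0: e_0 = (+0.73, +1.59);  n_0 = (+0.9088, -0.4172)
edge 1: e_1 = (-0.89, +1.55);  n_1 = (+0.8672, +0.4979)
∠(n_0, n_1) = 54.52°
δ = |180° − 54.52°| = 125.48°
125.48° > 2α = 38.58°  →  invalid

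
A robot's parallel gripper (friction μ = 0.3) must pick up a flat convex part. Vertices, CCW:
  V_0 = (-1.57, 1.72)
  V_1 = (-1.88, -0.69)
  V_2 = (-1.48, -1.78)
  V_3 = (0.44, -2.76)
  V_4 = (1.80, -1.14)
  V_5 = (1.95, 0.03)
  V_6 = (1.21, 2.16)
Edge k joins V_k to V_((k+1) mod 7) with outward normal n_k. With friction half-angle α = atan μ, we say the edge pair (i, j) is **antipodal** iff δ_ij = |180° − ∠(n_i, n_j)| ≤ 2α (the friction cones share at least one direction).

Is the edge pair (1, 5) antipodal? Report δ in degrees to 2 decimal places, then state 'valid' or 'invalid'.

α = atan 0.3 = 16.70°;  2α = 33.40°
edge 1: e_1 = (+0.40, -1.09);  n_1 = (-0.9388, -0.3445)
edge 5: e_5 = (-0.74, +2.13);  n_5 = (+0.9446, +0.3282)
∠(n_1, n_5) = 179.01°
δ = |180° − 179.01°| = 0.99°
0.99° ≤ 2α = 33.40°  →  valid

δ = 0.99°, valid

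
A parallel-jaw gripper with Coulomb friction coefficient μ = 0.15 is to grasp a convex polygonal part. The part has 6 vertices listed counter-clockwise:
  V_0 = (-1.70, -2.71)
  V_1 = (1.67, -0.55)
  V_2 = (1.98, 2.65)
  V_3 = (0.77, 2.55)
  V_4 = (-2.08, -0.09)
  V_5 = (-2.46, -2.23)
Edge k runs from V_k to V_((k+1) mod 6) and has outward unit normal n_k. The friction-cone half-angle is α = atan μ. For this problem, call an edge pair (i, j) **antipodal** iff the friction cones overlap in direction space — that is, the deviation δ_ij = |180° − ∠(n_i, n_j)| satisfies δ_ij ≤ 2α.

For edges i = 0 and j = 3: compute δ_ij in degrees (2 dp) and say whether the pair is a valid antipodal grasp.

δ = 10.15°, valid

α = atan 0.15 = 8.53°;  2α = 17.06°
edge 0: e_0 = (+3.37, +2.16);  n_0 = (+0.5396, -0.8419)
edge 3: e_3 = (-2.85, -2.64);  n_3 = (-0.6796, +0.7336)
∠(n_0, n_3) = 169.85°
δ = |180° − 169.85°| = 10.15°
10.15° ≤ 2α = 17.06°  →  valid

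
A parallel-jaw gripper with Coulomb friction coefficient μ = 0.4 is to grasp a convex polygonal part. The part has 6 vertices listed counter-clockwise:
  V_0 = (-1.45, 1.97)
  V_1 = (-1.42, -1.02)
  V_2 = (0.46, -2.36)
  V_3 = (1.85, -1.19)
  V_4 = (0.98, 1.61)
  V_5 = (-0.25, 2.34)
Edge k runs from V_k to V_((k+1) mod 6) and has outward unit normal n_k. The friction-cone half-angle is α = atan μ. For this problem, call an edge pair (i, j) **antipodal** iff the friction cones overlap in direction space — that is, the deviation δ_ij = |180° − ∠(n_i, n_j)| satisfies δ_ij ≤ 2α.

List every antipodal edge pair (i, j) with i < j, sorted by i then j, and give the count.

count = 4; pairs: (0,3), (1,3), (1,4), (2,5)

α = atan 0.4 = 21.80°;  2α = 43.60°
n_0 = (-0.9999, -0.0100)
n_1 = (-0.5804, -0.8143)
n_2 = (+0.6440, -0.7651)
n_3 = (+0.9550, +0.2967)
n_4 = (+0.5104, +0.8600)
n_5 = (-0.2946, +0.9556)
  (0,1): δ = 126.05°  ·
  (0,2): δ = 50.49°  ·
  (0,3): δ = 16.69°  ✓
  (0,4): δ = 58.74°  ·
  (0,5): δ = 106.56°  ·
  (1,2): δ = 104.43°  ·
  (1,3): δ = 37.26°  ✓
  (1,4): δ = 4.79°  ✓
  (1,5): δ = 52.62°  ·
  (2,3): δ = 112.83°  ·
  (2,4): δ = 70.78°  ·
  (2,5): δ = 22.95°  ✓
  (3,4): δ = 137.95°  ·
  (3,5): δ = 90.12°  ·
  (4,5): δ = 132.17°  ·
antipodal pairs: 4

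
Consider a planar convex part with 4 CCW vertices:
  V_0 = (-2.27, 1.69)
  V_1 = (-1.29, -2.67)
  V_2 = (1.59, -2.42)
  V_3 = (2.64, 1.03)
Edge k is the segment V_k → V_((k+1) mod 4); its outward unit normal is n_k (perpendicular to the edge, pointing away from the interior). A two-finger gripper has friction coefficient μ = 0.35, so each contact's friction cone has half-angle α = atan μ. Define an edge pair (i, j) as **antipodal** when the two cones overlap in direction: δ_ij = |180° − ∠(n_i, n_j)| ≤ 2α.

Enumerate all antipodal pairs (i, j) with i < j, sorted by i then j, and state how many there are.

count = 2; pairs: (0,2), (1,3)

α = atan 0.35 = 19.29°;  2α = 38.58°
n_0 = (-0.9757, -0.2193)
n_1 = (+0.0865, -0.9963)
n_2 = (+0.9567, -0.2912)
n_3 = (+0.1332, +0.9911)
  (0,1): δ = 97.71°  ·
  (0,2): δ = 29.60°  ✓
  (0,3): δ = 69.68°  ·
  (1,2): δ = 111.89°  ·
  (1,3): δ = 12.62°  ✓
  (2,3): δ = 80.73°  ·
antipodal pairs: 2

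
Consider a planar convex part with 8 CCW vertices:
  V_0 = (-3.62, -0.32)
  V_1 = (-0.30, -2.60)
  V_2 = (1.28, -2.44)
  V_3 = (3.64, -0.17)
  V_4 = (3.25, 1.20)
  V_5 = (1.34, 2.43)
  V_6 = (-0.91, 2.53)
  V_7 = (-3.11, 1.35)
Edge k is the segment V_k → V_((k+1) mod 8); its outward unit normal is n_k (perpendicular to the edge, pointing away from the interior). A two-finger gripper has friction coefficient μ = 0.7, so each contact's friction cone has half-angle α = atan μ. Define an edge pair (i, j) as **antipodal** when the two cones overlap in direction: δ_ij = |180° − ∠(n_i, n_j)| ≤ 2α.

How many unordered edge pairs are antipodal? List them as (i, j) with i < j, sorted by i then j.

count = 12; pairs: (0,3), (0,4), (0,5), (0,6), (1,4), (1,5), (1,6), (1,7), (2,5), (2,6), (2,7), (3,7)

α = atan 0.7 = 34.99°;  2α = 69.98°
n_0 = (-0.5661, -0.8243)
n_1 = (+0.1008, -0.9949)
n_2 = (+0.6932, -0.7207)
n_3 = (+0.9618, +0.2738)
n_4 = (+0.5414, +0.8407)
n_5 = (+0.0444, +0.9990)
n_6 = (-0.4727, +0.8812)
n_7 = (-0.9564, +0.2921)
  (0,1): δ = 139.74°  ·
  (0,2): δ = 101.63°  ·
  (0,3): δ = 39.63°  ✓
  (0,4): δ = 1.70°  ✓
  (0,5): δ = 31.93°  ✓
  (0,6): δ = 62.69°  ✓
  (0,7): δ = 107.50°  ·
  (1,2): δ = 141.90°  ·
  (1,3): δ = 79.89°  ·
  (1,4): δ = 38.56°  ✓
  (1,5): δ = 8.33°  ✓
  (1,6): δ = 22.43°  ✓
  (1,7): δ = 67.24°  ✓
  (2,3): δ = 118.00°  ·
  (2,4): δ = 76.67°  ·
  (2,5): δ = 46.43°  ✓
  (2,6): δ = 15.68°  ✓
  (2,7): δ = 29.13°  ✓
  (3,4): δ = 138.67°  ·
  (3,5): δ = 108.43°  ·
  (3,6): δ = 77.68°  ·
  (3,7): δ = 32.87°  ✓
  (4,5): δ = 149.76°  ·
  (4,6): δ = 119.01°  ·
  (4,7): δ = 74.20°  ·
  (5,6): δ = 149.25°  ·
  (5,7): δ = 104.44°  ·
  (6,7): δ = 135.19°  ·
antipodal pairs: 12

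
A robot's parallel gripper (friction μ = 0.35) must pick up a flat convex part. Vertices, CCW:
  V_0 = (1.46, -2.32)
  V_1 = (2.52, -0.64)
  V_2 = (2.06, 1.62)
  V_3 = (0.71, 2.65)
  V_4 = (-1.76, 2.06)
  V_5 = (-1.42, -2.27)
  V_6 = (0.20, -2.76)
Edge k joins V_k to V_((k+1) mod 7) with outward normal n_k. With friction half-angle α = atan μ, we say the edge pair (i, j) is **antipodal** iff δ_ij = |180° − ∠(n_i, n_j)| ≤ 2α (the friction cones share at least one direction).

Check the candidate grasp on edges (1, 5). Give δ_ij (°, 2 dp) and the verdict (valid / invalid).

δ = 61.67°, invalid

α = atan 0.35 = 19.29°;  2α = 38.58°
edge 1: e_1 = (-0.46, +2.26);  n_1 = (+0.9799, +0.1995)
edge 5: e_5 = (+1.62, -0.49);  n_5 = (-0.2895, -0.9572)
∠(n_1, n_5) = 118.33°
δ = |180° − 118.33°| = 61.67°
61.67° > 2α = 38.58°  →  invalid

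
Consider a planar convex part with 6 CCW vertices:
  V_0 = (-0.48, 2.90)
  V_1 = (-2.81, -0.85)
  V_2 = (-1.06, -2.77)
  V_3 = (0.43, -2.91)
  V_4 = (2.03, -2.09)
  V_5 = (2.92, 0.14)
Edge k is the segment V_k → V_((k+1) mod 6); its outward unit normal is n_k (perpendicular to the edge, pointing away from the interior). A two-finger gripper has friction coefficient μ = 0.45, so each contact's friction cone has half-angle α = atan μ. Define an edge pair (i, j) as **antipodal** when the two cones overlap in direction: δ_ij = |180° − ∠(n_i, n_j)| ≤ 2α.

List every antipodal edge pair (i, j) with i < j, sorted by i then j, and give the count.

count = 4; pairs: (0,3), (0,4), (1,5), (2,5)

α = atan 0.45 = 24.23°;  2α = 48.46°
n_0 = (-0.8494, +0.5278)
n_1 = (-0.7391, -0.6736)
n_2 = (-0.0935, -0.9956)
n_3 = (+0.4561, -0.8899)
n_4 = (+0.9288, -0.3707)
n_5 = (+0.6302, +0.7764)
  (0,1): δ = 105.80°  ·
  (0,2): δ = 63.51°  ·
  (0,3): δ = 31.01°  ✓
  (0,4): δ = 10.10°  ✓
  (0,5): δ = 82.79°  ·
  (1,2): δ = 137.72°  ·
  (1,3): δ = 105.21°  ·
  (1,4): δ = 64.10°  ·
  (1,5): δ = 8.58°  ✓
  (2,3): δ = 147.50°  ·
  (2,4): δ = 106.39°  ·
  (2,5): δ = 33.70°  ✓
  (3,4): δ = 138.89°  ·
  (3,5): δ = 66.20°  ·
  (4,5): δ = 107.31°  ·
antipodal pairs: 4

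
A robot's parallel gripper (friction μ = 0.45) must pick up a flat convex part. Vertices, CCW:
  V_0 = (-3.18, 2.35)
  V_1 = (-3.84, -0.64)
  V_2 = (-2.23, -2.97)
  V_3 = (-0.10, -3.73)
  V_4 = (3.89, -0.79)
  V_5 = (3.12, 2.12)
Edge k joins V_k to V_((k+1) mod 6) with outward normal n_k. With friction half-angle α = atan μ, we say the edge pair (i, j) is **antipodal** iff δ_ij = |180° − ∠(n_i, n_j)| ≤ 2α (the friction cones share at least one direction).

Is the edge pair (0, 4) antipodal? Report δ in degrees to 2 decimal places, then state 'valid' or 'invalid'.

δ = 27.27°, valid

α = atan 0.45 = 24.23°;  2α = 48.46°
edge 0: e_0 = (-0.66, -2.99);  n_0 = (-0.9765, +0.2155)
edge 4: e_4 = (-0.77, +2.91);  n_4 = (+0.9667, +0.2558)
∠(n_0, n_4) = 152.73°
δ = |180° − 152.73°| = 27.27°
27.27° ≤ 2α = 48.46°  →  valid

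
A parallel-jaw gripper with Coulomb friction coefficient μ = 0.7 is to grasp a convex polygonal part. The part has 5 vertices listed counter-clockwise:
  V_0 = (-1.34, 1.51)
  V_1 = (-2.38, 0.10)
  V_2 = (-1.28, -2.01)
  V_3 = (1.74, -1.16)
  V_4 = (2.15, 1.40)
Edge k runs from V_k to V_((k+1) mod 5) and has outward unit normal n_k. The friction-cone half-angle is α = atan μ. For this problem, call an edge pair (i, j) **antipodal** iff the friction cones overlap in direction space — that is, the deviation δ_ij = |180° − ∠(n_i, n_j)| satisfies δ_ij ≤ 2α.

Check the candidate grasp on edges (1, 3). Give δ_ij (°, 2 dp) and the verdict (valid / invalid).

δ = 36.63°, valid

α = atan 0.7 = 34.99°;  2α = 69.98°
edge 1: e_1 = (+1.10, -2.11);  n_1 = (-0.8867, -0.4623)
edge 3: e_3 = (+0.41, +2.56);  n_3 = (+0.9874, -0.1581)
∠(n_1, n_3) = 143.37°
δ = |180° − 143.37°| = 36.63°
36.63° ≤ 2α = 69.98°  →  valid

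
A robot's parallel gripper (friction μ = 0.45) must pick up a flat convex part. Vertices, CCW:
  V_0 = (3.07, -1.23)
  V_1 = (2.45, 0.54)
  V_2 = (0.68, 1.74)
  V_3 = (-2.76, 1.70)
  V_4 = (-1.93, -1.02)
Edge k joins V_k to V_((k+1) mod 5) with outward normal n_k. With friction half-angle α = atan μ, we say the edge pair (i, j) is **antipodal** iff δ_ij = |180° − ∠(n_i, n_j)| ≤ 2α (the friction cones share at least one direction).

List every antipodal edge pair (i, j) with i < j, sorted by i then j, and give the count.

α = atan 0.45 = 24.23°;  2α = 48.46°
n_0 = (+0.9438, +0.3306)
n_1 = (+0.5612, +0.8277)
n_2 = (-0.0116, +0.9999)
n_3 = (-0.9565, -0.2919)
n_4 = (-0.0420, -0.9991)
  (0,1): δ = 143.44°  ·
  (0,2): δ = 108.64°  ·
  (0,3): δ = 2.34°  ✓
  (0,4): δ = 68.29°  ·
  (1,2): δ = 145.20°  ·
  (1,3): δ = 38.89°  ✓
  (1,4): δ = 31.73°  ✓
  (2,3): δ = 73.70°  ·
  (2,4): δ = 3.07°  ✓
  (3,4): δ = 109.37°  ·
antipodal pairs: 4

count = 4; pairs: (0,3), (1,3), (1,4), (2,4)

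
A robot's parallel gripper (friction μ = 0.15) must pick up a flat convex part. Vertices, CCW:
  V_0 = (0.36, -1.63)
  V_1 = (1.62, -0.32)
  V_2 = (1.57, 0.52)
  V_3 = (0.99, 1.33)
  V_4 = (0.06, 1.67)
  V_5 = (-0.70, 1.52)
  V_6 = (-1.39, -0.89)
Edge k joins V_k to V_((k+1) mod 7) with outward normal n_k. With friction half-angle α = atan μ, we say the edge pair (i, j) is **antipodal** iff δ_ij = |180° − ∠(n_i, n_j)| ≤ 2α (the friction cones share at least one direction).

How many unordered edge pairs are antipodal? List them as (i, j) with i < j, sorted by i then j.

count = 1; pairs: (3,6)

α = atan 0.15 = 8.53°;  2α = 17.06°
n_0 = (+0.7207, -0.6932)
n_1 = (+0.9982, +0.0594)
n_2 = (+0.8131, +0.5822)
n_3 = (+0.3434, +0.9392)
n_4 = (-0.1936, +0.9811)
n_5 = (-0.9614, +0.2752)
n_6 = (-0.3895, -0.9210)
  (0,1): δ = 132.71°  ·
  (0,2): δ = 100.51°  ·
  (0,3): δ = 66.20°  ·
  (0,4): δ = 34.95°  ·
  (0,5): δ = 27.91°  ·
  (0,6): δ = 110.96°  ·
  (1,2): δ = 147.80°  ·
  (1,3): δ = 113.49°  ·
  (1,4): δ = 82.24°  ·
  (1,5): δ = 19.38°  ·
  (1,6): δ = 63.67°  ·
  (2,3): δ = 145.69°  ·
  (2,4): δ = 114.44°  ·
  (2,5): δ = 51.58°  ·
  (2,6): δ = 31.47°  ·
  (3,4): δ = 148.75°  ·
  (3,5): δ = 85.89°  ·
  (3,6): δ = 2.84°  ✓
  (4,5): δ = 117.14°  ·
  (4,6): δ = 34.09°  ·
  (5,6): δ = 96.94°  ·
antipodal pairs: 1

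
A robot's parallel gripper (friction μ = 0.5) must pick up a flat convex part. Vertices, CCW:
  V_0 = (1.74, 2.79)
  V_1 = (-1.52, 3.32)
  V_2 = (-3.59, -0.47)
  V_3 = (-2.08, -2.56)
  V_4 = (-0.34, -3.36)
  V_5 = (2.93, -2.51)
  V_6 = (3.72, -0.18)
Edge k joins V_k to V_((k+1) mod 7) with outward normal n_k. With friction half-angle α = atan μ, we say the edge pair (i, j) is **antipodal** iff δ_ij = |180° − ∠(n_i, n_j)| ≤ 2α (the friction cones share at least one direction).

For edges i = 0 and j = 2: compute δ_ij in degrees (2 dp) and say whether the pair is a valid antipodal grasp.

α = atan 0.5 = 26.57°;  2α = 53.13°
edge 0: e_0 = (-3.26, +0.53);  n_0 = (+0.1605, +0.9870)
edge 2: e_2 = (+1.51, -2.09);  n_2 = (-0.8106, -0.5856)
∠(n_0, n_2) = 135.08°
δ = |180° − 135.08°| = 44.92°
44.92° ≤ 2α = 53.13°  →  valid

δ = 44.92°, valid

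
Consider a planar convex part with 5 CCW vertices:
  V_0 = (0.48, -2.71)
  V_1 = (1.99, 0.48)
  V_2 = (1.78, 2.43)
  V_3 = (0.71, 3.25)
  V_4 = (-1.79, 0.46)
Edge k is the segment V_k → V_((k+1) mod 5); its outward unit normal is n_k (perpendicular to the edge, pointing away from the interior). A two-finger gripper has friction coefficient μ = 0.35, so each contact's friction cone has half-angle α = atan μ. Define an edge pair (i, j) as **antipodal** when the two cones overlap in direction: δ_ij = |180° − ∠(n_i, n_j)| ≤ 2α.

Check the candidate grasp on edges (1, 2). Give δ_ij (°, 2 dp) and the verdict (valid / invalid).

α = atan 0.35 = 19.29°;  2α = 38.58°
edge 1: e_1 = (-0.21, +1.95);  n_1 = (+0.9943, +0.1071)
edge 2: e_2 = (-1.07, +0.82);  n_2 = (+0.6083, +0.7937)
∠(n_1, n_2) = 46.39°
δ = |180° − 46.39°| = 133.61°
133.61° > 2α = 38.58°  →  invalid

δ = 133.61°, invalid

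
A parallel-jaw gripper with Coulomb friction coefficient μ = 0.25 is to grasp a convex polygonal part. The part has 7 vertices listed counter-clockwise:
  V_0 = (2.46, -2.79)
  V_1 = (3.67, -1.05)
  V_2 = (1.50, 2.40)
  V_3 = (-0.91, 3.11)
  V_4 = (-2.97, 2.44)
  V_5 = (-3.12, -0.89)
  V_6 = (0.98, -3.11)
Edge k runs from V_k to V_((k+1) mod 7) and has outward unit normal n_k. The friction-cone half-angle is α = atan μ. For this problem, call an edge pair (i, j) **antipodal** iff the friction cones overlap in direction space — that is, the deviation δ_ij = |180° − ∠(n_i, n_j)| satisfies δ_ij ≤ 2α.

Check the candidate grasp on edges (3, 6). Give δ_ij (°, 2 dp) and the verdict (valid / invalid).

α = atan 0.25 = 14.04°;  2α = 28.07°
edge 3: e_3 = (-2.06, -0.67);  n_3 = (-0.3093, +0.9510)
edge 6: e_6 = (+1.48, +0.32);  n_6 = (+0.2113, -0.9774)
∠(n_3, n_6) = 174.18°
δ = |180° − 174.18°| = 5.82°
5.82° ≤ 2α = 28.07°  →  valid

δ = 5.82°, valid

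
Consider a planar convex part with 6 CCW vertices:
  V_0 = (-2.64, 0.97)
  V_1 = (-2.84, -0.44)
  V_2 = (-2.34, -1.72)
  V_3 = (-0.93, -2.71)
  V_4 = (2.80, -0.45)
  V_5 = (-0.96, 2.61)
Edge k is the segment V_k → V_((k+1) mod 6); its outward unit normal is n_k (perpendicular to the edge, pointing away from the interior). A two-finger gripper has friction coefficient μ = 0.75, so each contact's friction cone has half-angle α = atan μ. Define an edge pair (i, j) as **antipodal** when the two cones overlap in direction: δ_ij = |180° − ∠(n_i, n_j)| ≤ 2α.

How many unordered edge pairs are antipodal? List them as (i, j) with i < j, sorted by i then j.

count = 6; pairs: (0,3), (0,4), (1,4), (2,4), (3,4), (3,5)

α = atan 0.75 = 36.87°;  2α = 73.74°
n_0 = (-0.9901, +0.1404)
n_1 = (-0.9315, -0.3639)
n_2 = (-0.5746, -0.8184)
n_3 = (+0.5182, -0.8553)
n_4 = (+0.6312, +0.7756)
n_5 = (-0.6985, +0.7156)
  (0,1): δ = 150.59°  ·
  (0,2): δ = 117.00°  ·
  (0,3): δ = 50.72°  ✓
  (0,4): δ = 58.93°  ✓
  (0,5): δ = 142.38°  ·
  (1,2): δ = 146.41°  ·
  (1,3): δ = 80.13°  ·
  (1,4): δ = 29.52°  ✓
  (1,5): δ = 112.97°  ·
  (2,3): δ = 113.71°  ·
  (2,4): δ = 4.07°  ✓
  (2,5): δ = 79.38°  ·
  (3,4): δ = 70.35°  ✓
  (3,5): δ = 13.10°  ✓
  (4,5): δ = 96.55°  ·
antipodal pairs: 6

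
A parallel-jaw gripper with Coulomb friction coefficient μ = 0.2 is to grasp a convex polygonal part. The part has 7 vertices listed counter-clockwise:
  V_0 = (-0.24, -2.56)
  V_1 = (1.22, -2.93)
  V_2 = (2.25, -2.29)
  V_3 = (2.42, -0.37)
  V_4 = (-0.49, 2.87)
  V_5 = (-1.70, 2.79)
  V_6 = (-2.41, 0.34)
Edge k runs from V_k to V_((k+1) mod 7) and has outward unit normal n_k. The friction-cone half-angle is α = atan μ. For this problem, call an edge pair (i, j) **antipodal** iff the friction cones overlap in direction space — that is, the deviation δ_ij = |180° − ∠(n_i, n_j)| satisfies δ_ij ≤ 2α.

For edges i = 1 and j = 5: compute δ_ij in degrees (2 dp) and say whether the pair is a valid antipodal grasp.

δ = 41.98°, invalid

α = atan 0.2 = 11.31°;  2α = 22.62°
edge 1: e_1 = (+1.03, +0.64);  n_1 = (+0.5278, -0.8494)
edge 5: e_5 = (-0.71, -2.45);  n_5 = (-0.9605, +0.2783)
∠(n_1, n_5) = 138.02°
δ = |180° − 138.02°| = 41.98°
41.98° > 2α = 22.62°  →  invalid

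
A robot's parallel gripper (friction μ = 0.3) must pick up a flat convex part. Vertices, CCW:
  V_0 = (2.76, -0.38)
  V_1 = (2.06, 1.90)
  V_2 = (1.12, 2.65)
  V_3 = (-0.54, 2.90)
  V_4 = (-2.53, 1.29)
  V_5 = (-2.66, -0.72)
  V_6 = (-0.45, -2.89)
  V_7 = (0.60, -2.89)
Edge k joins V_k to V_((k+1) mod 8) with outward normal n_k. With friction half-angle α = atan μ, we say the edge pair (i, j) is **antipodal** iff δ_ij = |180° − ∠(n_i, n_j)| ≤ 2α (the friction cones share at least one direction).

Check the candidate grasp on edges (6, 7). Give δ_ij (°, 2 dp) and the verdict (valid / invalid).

δ = 130.71°, invalid

α = atan 0.3 = 16.70°;  2α = 33.40°
edge 6: e_6 = (+1.05, +0.00);  n_6 = (+0.0000, -1.0000)
edge 7: e_7 = (+2.16, +2.51);  n_7 = (+0.7580, -0.6523)
∠(n_6, n_7) = 49.29°
δ = |180° − 49.29°| = 130.71°
130.71° > 2α = 33.40°  →  invalid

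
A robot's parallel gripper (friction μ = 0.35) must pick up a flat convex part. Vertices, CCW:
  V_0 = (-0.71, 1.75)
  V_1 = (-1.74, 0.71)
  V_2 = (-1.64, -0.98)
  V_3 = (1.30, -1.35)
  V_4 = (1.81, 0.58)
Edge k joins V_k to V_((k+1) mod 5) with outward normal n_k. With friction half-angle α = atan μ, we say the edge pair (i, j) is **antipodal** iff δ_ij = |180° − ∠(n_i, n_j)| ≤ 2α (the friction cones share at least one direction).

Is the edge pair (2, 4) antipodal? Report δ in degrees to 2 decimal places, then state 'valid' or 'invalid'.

δ = 17.73°, valid

α = atan 0.35 = 19.29°;  2α = 38.58°
edge 2: e_2 = (+2.94, -0.37);  n_2 = (-0.1249, -0.9922)
edge 4: e_4 = (-2.52, +1.17);  n_4 = (+0.4211, +0.9070)
∠(n_2, n_4) = 162.27°
δ = |180° − 162.27°| = 17.73°
17.73° ≤ 2α = 38.58°  →  valid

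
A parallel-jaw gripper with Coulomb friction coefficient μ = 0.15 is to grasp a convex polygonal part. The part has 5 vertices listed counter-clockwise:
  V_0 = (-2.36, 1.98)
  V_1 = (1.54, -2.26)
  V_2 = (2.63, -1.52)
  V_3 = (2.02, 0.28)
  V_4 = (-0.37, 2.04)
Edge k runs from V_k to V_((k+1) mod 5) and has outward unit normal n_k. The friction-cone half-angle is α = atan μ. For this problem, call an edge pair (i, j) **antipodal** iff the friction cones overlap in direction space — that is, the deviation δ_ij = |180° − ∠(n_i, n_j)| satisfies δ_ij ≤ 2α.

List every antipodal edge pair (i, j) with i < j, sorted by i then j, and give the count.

count = 1; pairs: (0,3)

α = atan 0.15 = 8.53°;  2α = 17.06°
n_0 = (-0.7360, -0.6770)
n_1 = (+0.5617, -0.8273)
n_2 = (+0.9471, +0.3210)
n_3 = (+0.5930, +0.8052)
n_4 = (-0.0301, +0.9995)
  (0,1): δ = 98.44°  ·
  (0,2): δ = 23.89°  ·
  (0,3): δ = 11.02°  ✓
  (0,4): δ = 49.12°  ·
  (1,2): δ = 105.45°  ·
  (1,3): δ = 70.54°  ·
  (1,4): δ = 32.45°  ·
  (2,3): δ = 145.09°  ·
  (2,4): δ = 106.99°  ·
  (3,4): δ = 141.91°  ·
antipodal pairs: 1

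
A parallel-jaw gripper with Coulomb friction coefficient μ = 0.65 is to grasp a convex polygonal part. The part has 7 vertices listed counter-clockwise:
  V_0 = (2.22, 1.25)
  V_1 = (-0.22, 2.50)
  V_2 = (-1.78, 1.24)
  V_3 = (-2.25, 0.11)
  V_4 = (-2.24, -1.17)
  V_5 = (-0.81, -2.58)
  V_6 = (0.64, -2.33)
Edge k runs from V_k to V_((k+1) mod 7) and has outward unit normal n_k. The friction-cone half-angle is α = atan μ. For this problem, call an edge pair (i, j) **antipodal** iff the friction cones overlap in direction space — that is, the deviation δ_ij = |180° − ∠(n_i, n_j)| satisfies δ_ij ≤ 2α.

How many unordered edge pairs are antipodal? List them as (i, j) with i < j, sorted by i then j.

count = 8; pairs: (0,3), (0,4), (0,5), (1,5), (1,6), (2,5), (2,6), (3,6)

α = atan 0.65 = 33.02°;  2α = 66.05°
n_0 = (+0.4559, +0.8900)
n_1 = (-0.6283, +0.7779)
n_2 = (-0.9233, +0.3840)
n_3 = (-1.0000, -0.0078)
n_4 = (-0.7021, -0.7121)
n_5 = (+0.1699, -0.9855)
n_6 = (+0.9149, -0.4038)
  (0,1): δ = 113.95°  ·
  (0,2): δ = 85.46°  ·
  (0,3): δ = 62.43°  ✓
  (0,4): δ = 17.47°  ✓
  (0,5): δ = 36.91°  ✓
  (0,6): δ = 93.31°  ·
  (1,2): δ = 151.51°  ·
  (1,3): δ = 128.48°  ·
  (1,4): δ = 83.52°  ·
  (1,5): δ = 29.15°  ✓
  (1,6): δ = 27.26°  ✓
  (2,3): δ = 156.97°  ·
  (2,4): δ = 112.01°  ·
  (2,5): δ = 57.63°  ✓
  (2,6): δ = 1.23°  ✓
  (3,4): δ = 135.04°  ·
  (3,5): δ = 80.67°  ·
  (3,6): δ = 24.26°  ✓
  (4,5): δ = 125.62°  ·
  (4,6): δ = 69.22°  ·
  (5,6): δ = 123.60°  ·
antipodal pairs: 8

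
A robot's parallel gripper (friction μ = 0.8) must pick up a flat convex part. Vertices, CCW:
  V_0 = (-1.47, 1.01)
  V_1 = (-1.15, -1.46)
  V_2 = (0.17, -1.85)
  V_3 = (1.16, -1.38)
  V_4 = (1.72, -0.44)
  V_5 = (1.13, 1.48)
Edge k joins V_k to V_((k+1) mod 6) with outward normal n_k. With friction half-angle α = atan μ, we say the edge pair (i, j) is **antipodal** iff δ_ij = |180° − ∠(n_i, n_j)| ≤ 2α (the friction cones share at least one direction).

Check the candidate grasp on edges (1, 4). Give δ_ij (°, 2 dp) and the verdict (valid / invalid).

α = atan 0.8 = 38.66°;  2α = 77.32°
edge 1: e_1 = (+1.32, -0.39);  n_1 = (-0.2833, -0.9590)
edge 4: e_4 = (-0.59, +1.92);  n_4 = (+0.9559, +0.2937)
∠(n_1, n_4) = 123.54°
δ = |180° − 123.54°| = 56.46°
56.46° ≤ 2α = 77.32°  →  valid

δ = 56.46°, valid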